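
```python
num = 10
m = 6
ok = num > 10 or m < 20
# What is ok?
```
Trace:
  num=10
  num=10, m=6
  num=10, m=6, ok=True

Final answer: True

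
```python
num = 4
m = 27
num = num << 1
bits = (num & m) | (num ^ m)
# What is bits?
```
Trace:
  num=4
  num=4, m=27
  num=8, m=27
  num=8, m=27, bits=27

Final answer: 27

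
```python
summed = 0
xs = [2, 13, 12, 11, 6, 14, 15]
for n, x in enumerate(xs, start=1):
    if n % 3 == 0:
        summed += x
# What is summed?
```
Trace:
  summed=0
  summed=0, n=1, x=2
  summed=0, n=2, x=13
  summed=12, n=3, x=12
  summed=12, n=4, x=11
  summed=12, n=5, x=6
  summed=26, n=6, x=14
  summed=26, n=7, x=15

Final answer: 26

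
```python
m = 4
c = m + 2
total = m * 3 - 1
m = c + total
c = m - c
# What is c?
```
Trace:
  m=4
  m=4, c=6
  m=4, c=6, total=11
  m=17, c=6, total=11
  m=17, c=11, total=11

Final answer: 11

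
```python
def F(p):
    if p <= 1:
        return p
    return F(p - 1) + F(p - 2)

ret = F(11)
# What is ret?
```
Call trace (a repeated sub-call is expanded the first time; later identical calls just restate its return value):
F(p=11)
  F(p=10)
    F(p=9)
      F(p=8)
        F(p=7)
          F(p=6)
            F(p=5)
              F(p=4)
                F(p=3)
                  F(p=2)
                    F(p=1)
                    -> return 1
                    F(p=0)
                    -> return 0
                  -> return 1
                  F(p=1)
                  -> return 1
                -> return 2
                F(p=2) -> return 1  (same call as traced above)
              -> return 3
              F(p=3) -> return 2  (same call as traced above)
            -> return 5
            F(p=4) -> return 3  (same call as traced above)
          -> return 8
          F(p=5) -> return 5  (same call as traced above)
        -> return 13
        F(p=6) -> return 8  (same call as traced above)
      -> return 21
      F(p=7) -> return 13  (same call as traced above)
    -> return 34
    F(p=8) -> return 21  (same call as traced above)
  -> return 55
  F(p=9) -> return 34  (same call as traced above)
-> return 89

Final answer: 89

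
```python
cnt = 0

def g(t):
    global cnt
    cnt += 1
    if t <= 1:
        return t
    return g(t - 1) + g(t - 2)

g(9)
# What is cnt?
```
Call trace (a repeated sub-call is expanded the first time; later identical calls just restate its return value):
g(t=9)
  g(t=8)
    g(t=7)
      g(t=6)
        g(t=5)
          g(t=4)
            g(t=3)
              g(t=2)
                g(t=1)
                -> return 1
                g(t=0)
                -> return 0
              -> return 1
              g(t=1)
              -> return 1
            -> return 2
            g(t=2) -> return 1  (same call as traced above)
          -> return 3
          g(t=3) -> return 2  (same call as traced above)
        -> return 5
        g(t=4) -> return 3  (same call as traced above)
      -> return 8
      g(t=5) -> return 5  (same call as traced above)
    -> return 13
    g(t=6) -> return 8  (same call as traced above)
  -> return 21
  g(t=7) -> return 13  (same call as traced above)
-> return 34

cnt is incremented once per call, so count the calls in each subtree. Let C(t) = number of calls made by g(t).
C(0) = C(1) = 1 (base case, no recursion); C(t) = 1 + C(t - 1) + C(t - 2) otherwise.
C(2) = 1 + C(1) + C(0) = 1 + 1 + 1 = 3
C(3) = 1 + C(2) + C(1) = 1 + 3 + 1 = 5
C(4) = 1 + C(3) + C(2) = 1 + 5 + 3 = 9
C(5) = 1 + C(4) + C(3) = 1 + 9 + 5 = 15
C(6) = 1 + C(5) + C(4) = 1 + 15 + 9 = 25
C(7) = 1 + C(6) + C(5) = 1 + 25 + 15 = 41
C(8) = 1 + C(7) + C(6) = 1 + 41 + 25 = 67
C(9) = 1 + C(8) + C(7) = 1 + 67 + 41 = 109
cnt = C(9) = 109

Final answer: 109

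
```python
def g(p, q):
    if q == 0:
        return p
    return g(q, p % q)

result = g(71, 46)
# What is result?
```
Call trace:
g(p=71, q=46)
  g(p=46, q=25)
    g(p=25, q=21)
      g(p=21, q=4)
        g(p=4, q=1)
          g(p=1, q=0)
          -> return 1
        -> return 1
      -> return 1
    -> return 1
  -> return 1
-> return 1

Final answer: 1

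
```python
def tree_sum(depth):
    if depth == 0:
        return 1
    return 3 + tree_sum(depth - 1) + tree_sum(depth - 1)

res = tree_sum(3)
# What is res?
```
Call trace (a repeated sub-call is expanded the first time; later identical calls just restate its return value):
tree_sum(depth=3)
  tree_sum(depth=2)
    tree_sum(depth=1)
      tree_sum(depth=0)
      -> return 1
      tree_sum(depth=0)
      -> return 1
    -> return 5
    tree_sum(depth=1) -> return 5  (same call as traced above)
  -> return 13
  tree_sum(depth=2) -> return 13  (same call as traced above)
-> return 29

Final answer: 29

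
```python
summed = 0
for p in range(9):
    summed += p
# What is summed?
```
Trace:
  summed=0
  summed=0, p=0
  summed=1, p=1
  summed=3, p=2
  summed=6, p=3
  summed=10, p=4
  summed=15, p=5
  summed=21, p=6
  summed=28, p=7
  summed=36, p=8

Final answer: 36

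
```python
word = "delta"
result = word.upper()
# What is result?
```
Trace:
  word='delta'
  word='delta', result='DELTA'

Final answer: 'DELTA'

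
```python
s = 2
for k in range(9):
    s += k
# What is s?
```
Trace:
  s=2
  s=2, k=0
  s=3, k=1
  s=5, k=2
  s=8, k=3
  s=12, k=4
  s=17, k=5
  s=23, k=6
  s=30, k=7
  s=38, k=8

Final answer: 38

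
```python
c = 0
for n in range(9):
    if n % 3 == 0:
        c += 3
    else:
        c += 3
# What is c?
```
Trace:
  c=0
  c=3, n=0
  c=6, n=1
  c=9, n=2
  c=12, n=3
  c=15, n=4
  c=18, n=5
  c=21, n=6
  c=24, n=7
  c=27, n=8

Final answer: 27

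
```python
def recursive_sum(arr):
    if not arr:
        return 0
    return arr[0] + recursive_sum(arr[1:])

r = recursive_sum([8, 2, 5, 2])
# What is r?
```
Call trace:
recursive_sum(arr=[8, 2, 5, 2])
  recursive_sum(arr=[2, 5, 2])
    recursive_sum(arr=[5, 2])
      recursive_sum(arr=[2])
        recursive_sum(arr=[])
        -> return 0
      -> return 2
    -> return 7
  -> return 9
-> return 17

Final answer: 17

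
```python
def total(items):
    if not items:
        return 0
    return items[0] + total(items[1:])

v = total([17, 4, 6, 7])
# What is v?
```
Call trace:
total(items=[17, 4, 6, 7])
  total(items=[4, 6, 7])
    total(items=[6, 7])
      total(items=[7])
        total(items=[])
        -> return 0
      -> return 7
    -> return 13
  -> return 17
-> return 34

Final answer: 34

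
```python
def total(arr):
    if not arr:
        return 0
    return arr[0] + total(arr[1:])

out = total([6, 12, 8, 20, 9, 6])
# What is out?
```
Call trace:
total(arr=[6, 12, 8, 20, 9, 6])
  total(arr=[12, 8, 20, 9, 6])
    total(arr=[8, 20, 9, 6])
      total(arr=[20, 9, 6])
        total(arr=[9, 6])
          total(arr=[6])
            total(arr=[])
            -> return 0
          -> return 6
        -> return 15
      -> return 35
    -> return 43
  -> return 55
-> return 61

Final answer: 61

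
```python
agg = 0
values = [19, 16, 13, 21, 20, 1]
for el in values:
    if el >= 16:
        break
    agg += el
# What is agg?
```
Trace:
  agg=0
  agg=0, el=19

Final answer: 0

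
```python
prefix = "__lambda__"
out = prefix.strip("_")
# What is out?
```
Trace:
  prefix='__lambda__'
  prefix='__lambda__', out='lambda'

Final answer: 'lambda'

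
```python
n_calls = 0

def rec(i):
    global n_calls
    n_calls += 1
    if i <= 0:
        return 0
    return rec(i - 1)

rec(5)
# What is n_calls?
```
Call trace:
rec(i=5)
  rec(i=4)
    rec(i=3)
      rec(i=2)
        rec(i=1)
          rec(i=0)
          -> return 0
        -> return 0
      -> return 0
    -> return 0
  -> return 0
-> return 0

n_calls is incremented once per call. rec is entered once for each i = 5, 4, 3, 2, 1, 0 (the i <= 0 call returns without recursing), i.e. 5 + 1 calls.
n_calls = 6

Final answer: 6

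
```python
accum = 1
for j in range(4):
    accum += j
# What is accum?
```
Trace:
  accum=1
  accum=1, j=0
  accum=2, j=1
  accum=4, j=2
  accum=7, j=3

Final answer: 7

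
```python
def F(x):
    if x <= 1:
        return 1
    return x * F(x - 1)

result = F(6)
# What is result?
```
Call trace:
F(x=6)
  F(x=5)
    F(x=4)
      F(x=3)
        F(x=2)
          F(x=1)
          -> return 1
        -> return 2
      -> return 6
    -> return 24
  -> return 120
-> return 720

Final answer: 720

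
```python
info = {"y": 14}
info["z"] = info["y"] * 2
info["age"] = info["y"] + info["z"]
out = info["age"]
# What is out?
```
Trace:
  info={'y': 14}
  info={'y': 14, 'z': 28}
  info={'y': 14, 'z': 28, 'age': 42}
  info={'y': 14, 'z': 28, 'age': 42}, out=42

Final answer: 42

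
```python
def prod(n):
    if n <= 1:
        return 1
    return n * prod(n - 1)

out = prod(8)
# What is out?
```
Call trace:
prod(n=8)
  prod(n=7)
    prod(n=6)
      prod(n=5)
        prod(n=4)
          prod(n=3)
            prod(n=2)
              prod(n=1)
              -> return 1
            -> return 2
          -> return 6
        -> return 24
      -> return 120
    -> return 720
  -> return 5040
-> return 40320

Final answer: 40320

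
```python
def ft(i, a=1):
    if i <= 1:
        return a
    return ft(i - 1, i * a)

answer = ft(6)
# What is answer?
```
Call trace:
ft(i=6, a=1)
  ft(i=5, a=6)
    ft(i=4, a=30)
      ft(i=3, a=120)
        ft(i=2, a=360)
          ft(i=1, a=720)
          -> return 720
        -> return 720
      -> return 720
    -> return 720
  -> return 720
-> return 720

Final answer: 720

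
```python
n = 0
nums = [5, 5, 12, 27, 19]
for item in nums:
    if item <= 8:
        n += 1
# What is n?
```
Trace:
  n=0
  n=1, item=5
  n=2, item=5
  n=2, item=12
  n=2, item=27
  n=2, item=19

Final answer: 2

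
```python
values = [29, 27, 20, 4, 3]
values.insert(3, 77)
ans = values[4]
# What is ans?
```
Trace:
  values=[29, 27, 20, 4, 3]
  values=[29, 27, 20, 77, 4, 3]
  values=[29, 27, 20, 77, 4, 3], ans=4

Final answer: 4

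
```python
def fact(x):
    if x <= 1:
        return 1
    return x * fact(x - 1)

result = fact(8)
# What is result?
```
Call trace:
fact(x=8)
  fact(x=7)
    fact(x=6)
      fact(x=5)
        fact(x=4)
          fact(x=3)
            fact(x=2)
              fact(x=1)
              -> return 1
            -> return 2
          -> return 6
        -> return 24
      -> return 120
    -> return 720
  -> return 5040
-> return 40320

Final answer: 40320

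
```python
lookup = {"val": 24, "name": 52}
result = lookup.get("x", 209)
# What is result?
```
Trace:
  lookup={'val': 24, 'name': 52}
  lookup={'val': 24, 'name': 52}, result=209

Final answer: 209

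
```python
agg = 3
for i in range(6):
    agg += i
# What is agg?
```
Trace:
  agg=3
  agg=3, i=0
  agg=4, i=1
  agg=6, i=2
  agg=9, i=3
  agg=13, i=4
  agg=18, i=5

Final answer: 18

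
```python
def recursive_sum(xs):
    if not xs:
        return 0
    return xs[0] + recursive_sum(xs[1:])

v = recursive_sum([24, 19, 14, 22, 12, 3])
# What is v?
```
Call trace:
recursive_sum(xs=[24, 19, 14, 22, 12, 3])
  recursive_sum(xs=[19, 14, 22, 12, 3])
    recursive_sum(xs=[14, 22, 12, 3])
      recursive_sum(xs=[22, 12, 3])
        recursive_sum(xs=[12, 3])
          recursive_sum(xs=[3])
            recursive_sum(xs=[])
            -> return 0
          -> return 3
        -> return 15
      -> return 37
    -> return 51
  -> return 70
-> return 94

Final answer: 94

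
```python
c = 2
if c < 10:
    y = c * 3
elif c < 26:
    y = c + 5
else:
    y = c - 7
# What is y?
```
Trace:
  c=2
  c=2, y=6

Final answer: 6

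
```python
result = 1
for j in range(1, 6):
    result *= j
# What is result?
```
Trace:
  result=1
  result=1, j=1
  result=2, j=2
  result=6, j=3
  result=24, j=4
  result=120, j=5

Final answer: 120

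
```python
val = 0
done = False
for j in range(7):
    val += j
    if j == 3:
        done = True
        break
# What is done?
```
Trace:
  val=0
  val=0, done=False
  val=0, done=False, j=0
  val=1, done=False, j=1
  val=3, done=False, j=2
  val=6, done=True, j=3

Final answer: True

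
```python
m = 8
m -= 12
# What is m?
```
Trace:
  m=8
  m=-4

Final answer: -4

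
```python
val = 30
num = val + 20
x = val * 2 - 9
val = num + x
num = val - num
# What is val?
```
Trace:
  val=30
  val=30, num=50
  val=30, num=50, x=51
  val=101, num=50, x=51
  val=101, num=51, x=51

Final answer: 101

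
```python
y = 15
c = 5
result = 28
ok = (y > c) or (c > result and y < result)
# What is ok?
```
Trace:
  y=15
  y=15, c=5
  y=15, c=5, result=28
  y=15, c=5, result=28, ok=True

Final answer: True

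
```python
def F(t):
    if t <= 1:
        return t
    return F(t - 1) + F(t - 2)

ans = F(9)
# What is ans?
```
Call trace (a repeated sub-call is expanded the first time; later identical calls just restate its return value):
F(t=9)
  F(t=8)
    F(t=7)
      F(t=6)
        F(t=5)
          F(t=4)
            F(t=3)
              F(t=2)
                F(t=1)
                -> return 1
                F(t=0)
                -> return 0
              -> return 1
              F(t=1)
              -> return 1
            -> return 2
            F(t=2) -> return 1  (same call as traced above)
          -> return 3
          F(t=3) -> return 2  (same call as traced above)
        -> return 5
        F(t=4) -> return 3  (same call as traced above)
      -> return 8
      F(t=5) -> return 5  (same call as traced above)
    -> return 13
    F(t=6) -> return 8  (same call as traced above)
  -> return 21
  F(t=7) -> return 13  (same call as traced above)
-> return 34

Final answer: 34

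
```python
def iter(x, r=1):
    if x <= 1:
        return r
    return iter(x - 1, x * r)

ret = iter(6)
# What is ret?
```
Call trace:
iter(x=6, r=1)
  iter(x=5, r=6)
    iter(x=4, r=30)
      iter(x=3, r=120)
        iter(x=2, r=360)
          iter(x=1, r=720)
          -> return 720
        -> return 720
      -> return 720
    -> return 720
  -> return 720
-> return 720

Final answer: 720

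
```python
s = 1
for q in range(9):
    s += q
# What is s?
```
Trace:
  s=1
  s=1, q=0
  s=2, q=1
  s=4, q=2
  s=7, q=3
  s=11, q=4
  s=16, q=5
  s=22, q=6
  s=29, q=7
  s=37, q=8

Final answer: 37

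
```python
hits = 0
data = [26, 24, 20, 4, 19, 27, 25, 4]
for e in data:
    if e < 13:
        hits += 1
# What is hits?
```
Trace:
  hits=0
  hits=0, e=26
  hits=0, e=24
  hits=0, e=20
  hits=1, e=4
  hits=1, e=19
  hits=1, e=27
  hits=1, e=25
  hits=2, e=4

Final answer: 2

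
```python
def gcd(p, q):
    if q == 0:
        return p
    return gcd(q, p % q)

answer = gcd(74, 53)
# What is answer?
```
Call trace:
gcd(p=74, q=53)
  gcd(p=53, q=21)
    gcd(p=21, q=11)
      gcd(p=11, q=10)
        gcd(p=10, q=1)
          gcd(p=1, q=0)
          -> return 1
        -> return 1
      -> return 1
    -> return 1
  -> return 1
-> return 1

Final answer: 1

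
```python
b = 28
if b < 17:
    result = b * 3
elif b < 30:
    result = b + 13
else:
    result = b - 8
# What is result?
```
Trace:
  b=28
  b=28, result=41

Final answer: 41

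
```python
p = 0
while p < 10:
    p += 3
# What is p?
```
Trace:
  p=0
  p=3
  p=6
  p=9
  p=12

Final answer: 12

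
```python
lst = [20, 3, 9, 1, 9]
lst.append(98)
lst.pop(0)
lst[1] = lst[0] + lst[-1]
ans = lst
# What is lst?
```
Trace:
  lst=[20, 3, 9, 1, 9]
  lst=[20, 3, 9, 1, 9, 98]
  lst=[3, 9, 1, 9, 98]
  lst=[3, 101, 1, 9, 98]
  lst=[3, 101, 1, 9, 98], ans=[3, 101, 1, 9, 98]

Final answer: [3, 101, 1, 9, 98]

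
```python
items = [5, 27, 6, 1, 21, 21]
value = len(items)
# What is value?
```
Trace:
  items=[5, 27, 6, 1, 21, 21]
  items=[5, 27, 6, 1, 21, 21], value=6

Final answer: 6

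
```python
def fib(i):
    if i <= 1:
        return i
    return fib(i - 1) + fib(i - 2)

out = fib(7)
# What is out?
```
Call trace (a repeated sub-call is expanded the first time; later identical calls just restate its return value):
fib(i=7)
  fib(i=6)
    fib(i=5)
      fib(i=4)
        fib(i=3)
          fib(i=2)
            fib(i=1)
            -> return 1
            fib(i=0)
            -> return 0
          -> return 1
          fib(i=1)
          -> return 1
        -> return 2
        fib(i=2) -> return 1  (same call as traced above)
      -> return 3
      fib(i=3) -> return 2  (same call as traced above)
    -> return 5
    fib(i=4) -> return 3  (same call as traced above)
  -> return 8
  fib(i=5) -> return 5  (same call as traced above)
-> return 13

Final answer: 13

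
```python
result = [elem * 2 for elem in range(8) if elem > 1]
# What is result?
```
Trace:
  elem=0
  elem=1
  elem=2
  elem=3
  elem=4
  elem=5
  elem=6
  elem=7
  result=[4, 6, 8, 10, 12, 14]

Final answer: [4, 6, 8, 10, 12, 14]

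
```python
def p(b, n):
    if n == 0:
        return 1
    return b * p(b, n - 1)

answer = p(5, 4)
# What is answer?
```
Call trace:
p(b=5, n=4)
  p(b=5, n=3)
    p(b=5, n=2)
      p(b=5, n=1)
        p(b=5, n=0)
        -> return 1
      -> return 5
    -> return 25
  -> return 125
-> return 625

Final answer: 625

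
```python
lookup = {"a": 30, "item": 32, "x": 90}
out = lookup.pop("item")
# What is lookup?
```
Trace:
  lookup={'a': 30, 'item': 32, 'x': 90}
  lookup={'a': 30, 'x': 90}, out=32

Final answer: {'a': 30, 'x': 90}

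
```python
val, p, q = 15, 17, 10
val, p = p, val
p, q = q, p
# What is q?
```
Trace:
  val=15, p=17, q=10
  val=17, p=15, q=10
  val=17, p=10, q=15

Final answer: 15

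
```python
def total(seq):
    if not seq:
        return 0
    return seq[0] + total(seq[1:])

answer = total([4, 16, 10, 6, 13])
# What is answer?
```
Call trace:
total(seq=[4, 16, 10, 6, 13])
  total(seq=[16, 10, 6, 13])
    total(seq=[10, 6, 13])
      total(seq=[6, 13])
        total(seq=[13])
          total(seq=[])
          -> return 0
        -> return 13
      -> return 19
    -> return 29
  -> return 45
-> return 49

Final answer: 49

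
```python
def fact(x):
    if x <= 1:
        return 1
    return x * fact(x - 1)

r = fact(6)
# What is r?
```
Call trace:
fact(x=6)
  fact(x=5)
    fact(x=4)
      fact(x=3)
        fact(x=2)
          fact(x=1)
          -> return 1
        -> return 2
      -> return 6
    -> return 24
  -> return 120
-> return 720

Final answer: 720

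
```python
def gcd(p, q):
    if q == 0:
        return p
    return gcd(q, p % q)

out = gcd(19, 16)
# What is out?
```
Call trace:
gcd(p=19, q=16)
  gcd(p=16, q=3)
    gcd(p=3, q=1)
      gcd(p=1, q=0)
      -> return 1
    -> return 1
  -> return 1
-> return 1

Final answer: 1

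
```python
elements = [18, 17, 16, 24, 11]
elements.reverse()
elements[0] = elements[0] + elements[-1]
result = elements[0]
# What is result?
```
Trace:
  elements=[18, 17, 16, 24, 11]
  elements=[11, 24, 16, 17, 18]
  elements=[29, 24, 16, 17, 18]
  elements=[29, 24, 16, 17, 18], result=29

Final answer: 29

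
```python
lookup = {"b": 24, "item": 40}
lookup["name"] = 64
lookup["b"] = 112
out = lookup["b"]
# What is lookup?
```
Trace:
  lookup={'b': 24, 'item': 40}
  lookup={'b': 24, 'item': 40, 'name': 64}
  lookup={'b': 112, 'item': 40, 'name': 64}
  lookup={'b': 112, 'item': 40, 'name': 64}, out=112

Final answer: {'b': 112, 'item': 40, 'name': 64}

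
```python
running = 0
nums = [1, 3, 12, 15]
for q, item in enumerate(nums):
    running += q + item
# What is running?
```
Trace:
  running=0
  running=1, q=0, item=1
  running=5, q=1, item=3
  running=19, q=2, item=12
  running=37, q=3, item=15

Final answer: 37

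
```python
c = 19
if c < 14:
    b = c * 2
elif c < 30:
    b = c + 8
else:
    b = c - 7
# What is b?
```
Trace:
  c=19
  c=19, b=27

Final answer: 27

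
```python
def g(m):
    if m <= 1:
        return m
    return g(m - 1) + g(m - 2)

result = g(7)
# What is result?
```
Call trace (a repeated sub-call is expanded the first time; later identical calls just restate its return value):
g(m=7)
  g(m=6)
    g(m=5)
      g(m=4)
        g(m=3)
          g(m=2)
            g(m=1)
            -> return 1
            g(m=0)
            -> return 0
          -> return 1
          g(m=1)
          -> return 1
        -> return 2
        g(m=2) -> return 1  (same call as traced above)
      -> return 3
      g(m=3) -> return 2  (same call as traced above)
    -> return 5
    g(m=4) -> return 3  (same call as traced above)
  -> return 8
  g(m=5) -> return 5  (same call as traced above)
-> return 13

Final answer: 13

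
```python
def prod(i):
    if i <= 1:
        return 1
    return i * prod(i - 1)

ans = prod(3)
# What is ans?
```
Call trace:
prod(i=3)
  prod(i=2)
    prod(i=1)
    -> return 1
  -> return 2
-> return 6

Final answer: 6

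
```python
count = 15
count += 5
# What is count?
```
Trace:
  count=15
  count=20

Final answer: 20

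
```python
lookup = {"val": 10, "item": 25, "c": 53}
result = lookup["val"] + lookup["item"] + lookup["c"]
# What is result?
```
Trace:
  lookup={'val': 10, 'item': 25, 'c': 53}
  lookup={'val': 10, 'item': 25, 'c': 53}, result=88

Final answer: 88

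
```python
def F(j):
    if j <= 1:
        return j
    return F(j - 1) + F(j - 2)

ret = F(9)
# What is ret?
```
Call trace (a repeated sub-call is expanded the first time; later identical calls just restate its return value):
F(j=9)
  F(j=8)
    F(j=7)
      F(j=6)
        F(j=5)
          F(j=4)
            F(j=3)
              F(j=2)
                F(j=1)
                -> return 1
                F(j=0)
                -> return 0
              -> return 1
              F(j=1)
              -> return 1
            -> return 2
            F(j=2) -> return 1  (same call as traced above)
          -> return 3
          F(j=3) -> return 2  (same call as traced above)
        -> return 5
        F(j=4) -> return 3  (same call as traced above)
      -> return 8
      F(j=5) -> return 5  (same call as traced above)
    -> return 13
    F(j=6) -> return 8  (same call as traced above)
  -> return 21
  F(j=7) -> return 13  (same call as traced above)
-> return 34

Final answer: 34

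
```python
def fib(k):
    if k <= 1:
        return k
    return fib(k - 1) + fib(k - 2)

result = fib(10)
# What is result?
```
Call trace (a repeated sub-call is expanded the first time; later identical calls just restate its return value):
fib(k=10)
  fib(k=9)
    fib(k=8)
      fib(k=7)
        fib(k=6)
          fib(k=5)
            fib(k=4)
              fib(k=3)
                fib(k=2)
                  fib(k=1)
                  -> return 1
                  fib(k=0)
                  -> return 0
                -> return 1
                fib(k=1)
                -> return 1
              -> return 2
              fib(k=2) -> return 1  (same call as traced above)
            -> return 3
            fib(k=3) -> return 2  (same call as traced above)
          -> return 5
          fib(k=4) -> return 3  (same call as traced above)
        -> return 8
        fib(k=5) -> return 5  (same call as traced above)
      -> return 13
      fib(k=6) -> return 8  (same call as traced above)
    -> return 21
    fib(k=7) -> return 13  (same call as traced above)
  -> return 34
  fib(k=8) -> return 21  (same call as traced above)
-> return 55

Final answer: 55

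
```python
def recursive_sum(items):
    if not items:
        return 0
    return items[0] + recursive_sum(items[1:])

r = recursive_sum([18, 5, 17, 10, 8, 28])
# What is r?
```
Call trace:
recursive_sum(items=[18, 5, 17, 10, 8, 28])
  recursive_sum(items=[5, 17, 10, 8, 28])
    recursive_sum(items=[17, 10, 8, 28])
      recursive_sum(items=[10, 8, 28])
        recursive_sum(items=[8, 28])
          recursive_sum(items=[28])
            recursive_sum(items=[])
            -> return 0
          -> return 28
        -> return 36
      -> return 46
    -> return 63
  -> return 68
-> return 86

Final answer: 86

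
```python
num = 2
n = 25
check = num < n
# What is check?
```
Trace:
  num=2
  num=2, n=25
  num=2, n=25, check=True

Final answer: True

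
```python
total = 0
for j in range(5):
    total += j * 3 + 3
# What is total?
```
Trace:
  total=0
  total=3, j=0
  total=9, j=1
  total=18, j=2
  total=30, j=3
  total=45, j=4

Final answer: 45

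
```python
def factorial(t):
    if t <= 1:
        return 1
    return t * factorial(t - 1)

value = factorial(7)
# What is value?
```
Call trace:
factorial(t=7)
  factorial(t=6)
    factorial(t=5)
      factorial(t=4)
        factorial(t=3)
          factorial(t=2)
            factorial(t=1)
            -> return 1
          -> return 2
        -> return 6
      -> return 24
    -> return 120
  -> return 720
-> return 5040

Final answer: 5040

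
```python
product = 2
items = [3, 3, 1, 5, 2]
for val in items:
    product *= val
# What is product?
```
Trace:
  product=2
  product=6, val=3
  product=18, val=3
  product=18, val=1
  product=90, val=5
  product=180, val=2

Final answer: 180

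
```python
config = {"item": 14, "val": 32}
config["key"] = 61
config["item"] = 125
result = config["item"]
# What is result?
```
Trace:
  config={'item': 14, 'val': 32}
  config={'item': 14, 'val': 32, 'key': 61}
  config={'item': 125, 'val': 32, 'key': 61}
  config={'item': 125, 'val': 32, 'key': 61}, result=125

Final answer: 125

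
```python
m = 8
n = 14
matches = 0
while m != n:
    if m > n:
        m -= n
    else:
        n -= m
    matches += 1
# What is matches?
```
Trace:
  m=8
  m=8, n=14
  m=8, n=14, matches=0
  m=8, n=6, matches=1
  m=2, n=6, matches=2
  m=2, n=4, matches=3
  m=2, n=2, matches=4

Final answer: 4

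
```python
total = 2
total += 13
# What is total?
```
Trace:
  total=2
  total=15

Final answer: 15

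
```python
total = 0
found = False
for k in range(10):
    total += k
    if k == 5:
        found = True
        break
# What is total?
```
Trace:
  total=0
  total=0, found=False
  total=0, found=False, k=0
  total=1, found=False, k=1
  total=3, found=False, k=2
  total=6, found=False, k=3
  total=10, found=False, k=4
  total=15, found=True, k=5

Final answer: 15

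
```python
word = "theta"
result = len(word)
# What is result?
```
Trace:
  word='theta'
  word='theta', result=5

Final answer: 5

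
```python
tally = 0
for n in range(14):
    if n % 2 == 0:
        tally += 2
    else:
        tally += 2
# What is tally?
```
Trace:
  tally=0
  tally=2, n=0
  tally=4, n=1
  tally=6, n=2
  tally=8, n=3
  tally=10, n=4
  tally=12, n=5
  tally=14, n=6
  tally=16, n=7
  tally=18, n=8
  tally=20, n=9
  tally=22, n=10
  tally=24, n=11
  tally=26, n=12
  tally=28, n=13

Final answer: 28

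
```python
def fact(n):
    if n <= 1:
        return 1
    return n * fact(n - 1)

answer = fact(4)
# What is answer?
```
Call trace:
fact(n=4)
  fact(n=3)
    fact(n=2)
      fact(n=1)
      -> return 1
    -> return 2
  -> return 6
-> return 24

Final answer: 24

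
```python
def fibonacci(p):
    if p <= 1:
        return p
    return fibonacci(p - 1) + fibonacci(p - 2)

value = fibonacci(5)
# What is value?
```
Call trace (a repeated sub-call is expanded the first time; later identical calls just restate its return value):
fibonacci(p=5)
  fibonacci(p=4)
    fibonacci(p=3)
      fibonacci(p=2)
        fibonacci(p=1)
        -> return 1
        fibonacci(p=0)
        -> return 0
      -> return 1
      fibonacci(p=1)
      -> return 1
    -> return 2
    fibonacci(p=2) -> return 1  (same call as traced above)
  -> return 3
  fibonacci(p=3) -> return 2  (same call as traced above)
-> return 5

Final answer: 5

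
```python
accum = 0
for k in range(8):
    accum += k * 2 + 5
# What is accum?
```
Trace:
  accum=0
  accum=5, k=0
  accum=12, k=1
  accum=21, k=2
  accum=32, k=3
  accum=45, k=4
  accum=60, k=5
  accum=77, k=6
  accum=96, k=7

Final answer: 96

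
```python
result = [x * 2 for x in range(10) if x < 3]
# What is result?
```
Trace:
  x=0
  x=1
  x=2
  x=3
  x=4
  x=5
  x=6
  x=7
  x=8
  x=9
  result=[0, 2, 4]

Final answer: [0, 2, 4]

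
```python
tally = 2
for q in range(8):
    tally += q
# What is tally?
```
Trace:
  tally=2
  tally=2, q=0
  tally=3, q=1
  tally=5, q=2
  tally=8, q=3
  tally=12, q=4
  tally=17, q=5
  tally=23, q=6
  tally=30, q=7

Final answer: 30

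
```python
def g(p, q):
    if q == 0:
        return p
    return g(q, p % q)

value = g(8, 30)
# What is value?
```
Call trace:
g(p=8, q=30)
  g(p=30, q=8)
    g(p=8, q=6)
      g(p=6, q=2)
        g(p=2, q=0)
        -> return 2
      -> return 2
    -> return 2
  -> return 2
-> return 2

Final answer: 2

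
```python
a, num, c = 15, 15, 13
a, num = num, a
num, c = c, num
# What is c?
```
Trace:
  a=15, num=15, c=13
  a=15, num=15, c=13
  a=15, num=13, c=15

Final answer: 15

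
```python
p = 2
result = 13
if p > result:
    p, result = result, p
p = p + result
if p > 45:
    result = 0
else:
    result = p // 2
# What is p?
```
Trace:
  p=2
  p=2, result=13
  p=2, result=13
  p=15, result=13
  p=15, result=7

Final answer: 15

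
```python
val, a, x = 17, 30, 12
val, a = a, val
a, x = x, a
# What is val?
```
Trace:
  val=17, a=30, x=12
  val=30, a=17, x=12
  val=30, a=12, x=17

Final answer: 30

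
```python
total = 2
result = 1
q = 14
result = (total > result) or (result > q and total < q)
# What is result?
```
Trace:
  total=2
  total=2, result=1
  total=2, result=1, q=14
  total=2, result=True, q=14

Final answer: True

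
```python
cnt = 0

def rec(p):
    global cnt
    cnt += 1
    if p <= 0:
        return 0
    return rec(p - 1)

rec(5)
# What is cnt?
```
Call trace:
rec(p=5)
  rec(p=4)
    rec(p=3)
      rec(p=2)
        rec(p=1)
          rec(p=0)
          -> return 0
        -> return 0
      -> return 0
    -> return 0
  -> return 0
-> return 0

cnt is incremented once per call. rec is entered once for each p = 5, 4, 3, 2, 1, 0 (the p <= 0 call returns without recursing), i.e. 5 + 1 calls.
cnt = 6

Final answer: 6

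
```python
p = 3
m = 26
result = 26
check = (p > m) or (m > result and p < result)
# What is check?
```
Trace:
  p=3
  p=3, m=26
  p=3, m=26, result=26
  p=3, m=26, result=26, check=False

Final answer: False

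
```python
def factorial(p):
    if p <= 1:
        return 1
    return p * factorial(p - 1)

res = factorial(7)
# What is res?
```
Call trace:
factorial(p=7)
  factorial(p=6)
    factorial(p=5)
      factorial(p=4)
        factorial(p=3)
          factorial(p=2)
            factorial(p=1)
            -> return 1
          -> return 2
        -> return 6
      -> return 24
    -> return 120
  -> return 720
-> return 5040

Final answer: 5040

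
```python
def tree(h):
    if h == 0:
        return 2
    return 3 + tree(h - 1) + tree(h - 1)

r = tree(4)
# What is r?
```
Call trace (a repeated sub-call is expanded the first time; later identical calls just restate its return value):
tree(h=4)
  tree(h=3)
    tree(h=2)
      tree(h=1)
        tree(h=0)
        -> return 2
        tree(h=0)
        -> return 2
      -> return 7
      tree(h=1) -> return 7  (same call as traced above)
    -> return 17
    tree(h=2) -> return 17  (same call as traced above)
  -> return 37
  tree(h=3) -> return 37  (same call as traced above)
-> return 77

Final answer: 77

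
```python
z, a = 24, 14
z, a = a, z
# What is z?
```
Trace:
  z=24, a=14
  z=14, a=24

Final answer: 14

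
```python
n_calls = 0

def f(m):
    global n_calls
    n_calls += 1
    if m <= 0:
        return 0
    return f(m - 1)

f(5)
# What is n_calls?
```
Call trace:
f(m=5)
  f(m=4)
    f(m=3)
      f(m=2)
        f(m=1)
          f(m=0)
          -> return 0
        -> return 0
      -> return 0
    -> return 0
  -> return 0
-> return 0

n_calls is incremented once per call. f is entered once for each m = 5, 4, 3, 2, 1, 0 (the m <= 0 call returns without recursing), i.e. 5 + 1 calls.
n_calls = 6

Final answer: 6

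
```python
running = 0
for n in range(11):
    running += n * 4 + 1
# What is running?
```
Trace:
  running=0
  running=1, n=0
  running=6, n=1
  running=15, n=2
  running=28, n=3
  running=45, n=4
  running=66, n=5
  running=91, n=6
  running=120, n=7
  running=153, n=8
  running=190, n=9
  running=231, n=10

Final answer: 231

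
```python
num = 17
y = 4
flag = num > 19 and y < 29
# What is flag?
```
Trace:
  num=17
  num=17, y=4
  num=17, y=4, flag=False

Final answer: False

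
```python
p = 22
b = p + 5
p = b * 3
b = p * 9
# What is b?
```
Trace:
  p=22
  p=22, b=27
  p=81, b=27
  p=81, b=729

Final answer: 729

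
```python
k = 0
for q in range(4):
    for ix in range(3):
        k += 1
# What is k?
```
Trace:
  k=0
  k=1, q=0, ix=0
  k=2, q=0, ix=1
  k=3, q=0, ix=2
  k=4, q=1, ix=0
  k=5, q=1, ix=1
  k=6, q=1, ix=2
  k=7, q=2, ix=0
  k=8, q=2, ix=1
  k=9, q=2, ix=2
  k=10, q=3, ix=0
  k=11, q=3, ix=1
  k=12, q=3, ix=2

Final answer: 12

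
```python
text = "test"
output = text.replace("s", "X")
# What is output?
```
Trace:
  text='test'
  text='test', output='teXt'

Final answer: 'teXt'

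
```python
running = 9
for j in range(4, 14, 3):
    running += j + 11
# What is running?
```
Trace:
  running=9
  running=24, j=4
  running=42, j=7
  running=63, j=10
  running=87, j=13

Final answer: 87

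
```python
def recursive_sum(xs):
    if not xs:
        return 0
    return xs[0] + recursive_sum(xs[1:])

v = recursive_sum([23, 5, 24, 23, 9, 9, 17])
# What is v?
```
Call trace:
recursive_sum(xs=[23, 5, 24, 23, 9, 9, 17])
  recursive_sum(xs=[5, 24, 23, 9, 9, 17])
    recursive_sum(xs=[24, 23, 9, 9, 17])
      recursive_sum(xs=[23, 9, 9, 17])
        recursive_sum(xs=[9, 9, 17])
          recursive_sum(xs=[9, 17])
            recursive_sum(xs=[17])
              recursive_sum(xs=[])
              -> return 0
            -> return 17
          -> return 26
        -> return 35
      -> return 58
    -> return 82
  -> return 87
-> return 110

Final answer: 110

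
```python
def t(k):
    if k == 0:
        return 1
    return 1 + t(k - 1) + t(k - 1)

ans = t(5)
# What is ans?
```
Call trace (a repeated sub-call is expanded the first time; later identical calls just restate its return value):
t(k=5)
  t(k=4)
    t(k=3)
      t(k=2)
        t(k=1)
          t(k=0)
          -> return 1
          t(k=0)
          -> return 1
        -> return 3
        t(k=1) -> return 3  (same call as traced above)
      -> return 7
      t(k=2) -> return 7  (same call as traced above)
    -> return 15
    t(k=3) -> return 15  (same call as traced above)
  -> return 31
  t(k=4) -> return 31  (same call as traced above)
-> return 63

Final answer: 63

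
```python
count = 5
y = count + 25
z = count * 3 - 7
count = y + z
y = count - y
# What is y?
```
Trace:
  count=5
  count=5, y=30
  count=5, y=30, z=8
  count=38, y=30, z=8
  count=38, y=8, z=8

Final answer: 8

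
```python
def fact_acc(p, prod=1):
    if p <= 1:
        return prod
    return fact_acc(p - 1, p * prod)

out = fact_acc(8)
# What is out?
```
Call trace:
fact_acc(p=8, prod=1)
  fact_acc(p=7, prod=8)
    fact_acc(p=6, prod=56)
      fact_acc(p=5, prod=336)
        fact_acc(p=4, prod=1680)
          fact_acc(p=3, prod=6720)
            fact_acc(p=2, prod=20160)
              fact_acc(p=1, prod=40320)
              -> return 40320
            -> return 40320
          -> return 40320
        -> return 40320
      -> return 40320
    -> return 40320
  -> return 40320
-> return 40320

Final answer: 40320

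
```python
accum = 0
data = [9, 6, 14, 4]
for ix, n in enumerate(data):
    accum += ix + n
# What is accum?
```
Trace:
  accum=0
  accum=9, ix=0, n=9
  accum=16, ix=1, n=6
  accum=32, ix=2, n=14
  accum=39, ix=3, n=4

Final answer: 39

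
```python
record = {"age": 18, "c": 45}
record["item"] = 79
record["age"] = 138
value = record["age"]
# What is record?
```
Trace:
  record={'age': 18, 'c': 45}
  record={'age': 18, 'c': 45, 'item': 79}
  record={'age': 138, 'c': 45, 'item': 79}
  record={'age': 138, 'c': 45, 'item': 79}, value=138

Final answer: {'age': 138, 'c': 45, 'item': 79}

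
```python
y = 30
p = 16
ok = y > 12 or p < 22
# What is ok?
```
Trace:
  y=30
  y=30, p=16
  y=30, p=16, ok=True

Final answer: True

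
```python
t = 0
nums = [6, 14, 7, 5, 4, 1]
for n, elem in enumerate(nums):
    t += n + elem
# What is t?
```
Trace:
  t=0
  t=6, n=0, elem=6
  t=21, n=1, elem=14
  t=30, n=2, elem=7
  t=38, n=3, elem=5
  t=46, n=4, elem=4
  t=52, n=5, elem=1

Final answer: 52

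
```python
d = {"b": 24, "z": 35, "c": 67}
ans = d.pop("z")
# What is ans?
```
Trace:
  d={'b': 24, 'z': 35, 'c': 67}
  d={'b': 24, 'c': 67}, ans=35

Final answer: 35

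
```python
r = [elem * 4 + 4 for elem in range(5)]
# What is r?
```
Trace:
  elem=0
  elem=1
  elem=2
  elem=3
  elem=4
  r=[4, 8, 12, 16, 20]

Final answer: [4, 8, 12, 16, 20]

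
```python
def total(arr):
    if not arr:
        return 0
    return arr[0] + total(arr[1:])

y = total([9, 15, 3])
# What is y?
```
Call trace:
total(arr=[9, 15, 3])
  total(arr=[15, 3])
    total(arr=[3])
      total(arr=[])
      -> return 0
    -> return 3
  -> return 18
-> return 27

Final answer: 27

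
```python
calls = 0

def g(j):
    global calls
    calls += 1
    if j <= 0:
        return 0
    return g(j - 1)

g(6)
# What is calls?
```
Call trace:
g(j=6)
  g(j=5)
    g(j=4)
      g(j=3)
        g(j=2)
          g(j=1)
            g(j=0)
            -> return 0
          -> return 0
        -> return 0
      -> return 0
    -> return 0
  -> return 0
-> return 0

calls is incremented once per call. g is entered once for each j = 6, 5, 4, 3, 2, 1, 0 (the j <= 0 call returns without recursing), i.e. 6 + 1 calls.
calls = 7

Final answer: 7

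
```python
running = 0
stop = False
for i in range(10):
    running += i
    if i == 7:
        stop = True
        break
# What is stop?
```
Trace:
  running=0
  running=0, stop=False
  running=0, stop=False, i=0
  running=1, stop=False, i=1
  running=3, stop=False, i=2
  running=6, stop=False, i=3
  running=10, stop=False, i=4
  running=15, stop=False, i=5
  running=21, stop=False, i=6
  running=28, stop=True, i=7

Final answer: True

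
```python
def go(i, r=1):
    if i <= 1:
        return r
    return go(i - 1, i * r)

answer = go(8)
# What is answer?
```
Call trace:
go(i=8, r=1)
  go(i=7, r=8)
    go(i=6, r=56)
      go(i=5, r=336)
        go(i=4, r=1680)
          go(i=3, r=6720)
            go(i=2, r=20160)
              go(i=1, r=40320)
              -> return 40320
            -> return 40320
          -> return 40320
        -> return 40320
      -> return 40320
    -> return 40320
  -> return 40320
-> return 40320

Final answer: 40320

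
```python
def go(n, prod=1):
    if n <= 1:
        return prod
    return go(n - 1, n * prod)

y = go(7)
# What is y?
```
Call trace:
go(n=7, prod=1)
  go(n=6, prod=7)
    go(n=5, prod=42)
      go(n=4, prod=210)
        go(n=3, prod=840)
          go(n=2, prod=2520)
            go(n=1, prod=5040)
            -> return 5040
          -> return 5040
        -> return 5040
      -> return 5040
    -> return 5040
  -> return 5040
-> return 5040

Final answer: 5040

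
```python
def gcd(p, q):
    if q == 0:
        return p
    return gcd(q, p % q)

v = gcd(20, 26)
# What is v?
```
Call trace:
gcd(p=20, q=26)
  gcd(p=26, q=20)
    gcd(p=20, q=6)
      gcd(p=6, q=2)
        gcd(p=2, q=0)
        -> return 2
      -> return 2
    -> return 2
  -> return 2
-> return 2

Final answer: 2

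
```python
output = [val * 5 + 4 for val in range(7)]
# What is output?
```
Trace:
  val=0
  val=1
  val=2
  val=3
  val=4
  val=5
  val=6
  output=[4, 9, 14, 19, 24, 29, 34]

Final answer: [4, 9, 14, 19, 24, 29, 34]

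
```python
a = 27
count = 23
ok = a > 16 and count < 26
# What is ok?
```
Trace:
  a=27
  a=27, count=23
  a=27, count=23, ok=True

Final answer: True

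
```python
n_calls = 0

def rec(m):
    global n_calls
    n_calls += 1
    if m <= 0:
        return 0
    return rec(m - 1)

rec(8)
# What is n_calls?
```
Call trace:
rec(m=8)
  rec(m=7)
    rec(m=6)
      rec(m=5)
        rec(m=4)
          rec(m=3)
            rec(m=2)
              rec(m=1)
                rec(m=0)
                -> return 0
              -> return 0
            -> return 0
          -> return 0
        -> return 0
      -> return 0
    -> return 0
  -> return 0
-> return 0

n_calls is incremented once per call. rec is entered once for each m = 8, 7, 6, 5, 4, 3, 2, 1, 0 (the m <= 0 call returns without recursing), i.e. 8 + 1 calls.
n_calls = 9

Final answer: 9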